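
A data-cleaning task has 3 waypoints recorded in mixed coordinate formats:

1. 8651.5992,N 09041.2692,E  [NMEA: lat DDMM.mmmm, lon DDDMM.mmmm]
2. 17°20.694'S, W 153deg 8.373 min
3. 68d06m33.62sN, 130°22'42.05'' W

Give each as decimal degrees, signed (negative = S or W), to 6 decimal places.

1. 86.859987, 90.687820
2. -17.344900, -153.139550
3. 68.109339, -130.378347

Point 1:
  Lat: degrees = first 2 digits = 86, minutes = 51.5992; 86 + 51.5992/60 = 86.8599867
  N → positive
  Lon: split at 3 digits → 090° and 41.2692′; 90 + 41.2692/60 = 90.6878200
  E ⇒ keep positive
Point 2:
  φ: 17 + 20.694/60 = 17.3449000
  S → negative
  λ: 8.373′ = 0.139550°; total 153.1395500
  W → negative
Point 3:
  φ: 6′ + 33.62″ = 6.56033′; 68 + 6.56033/60 = 68.1093389
  N ⇒ keep positive
  Lon: 130° + 22/60 + 42.05/3600 = 130 + 0.366667 + 0.011681 = 130.3783472
  hemisphere W, so the sign is −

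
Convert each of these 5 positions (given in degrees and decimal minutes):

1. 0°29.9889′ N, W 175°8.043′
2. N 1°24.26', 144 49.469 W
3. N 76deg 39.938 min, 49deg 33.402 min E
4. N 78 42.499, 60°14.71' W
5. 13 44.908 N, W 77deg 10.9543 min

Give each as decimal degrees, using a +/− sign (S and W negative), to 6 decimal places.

Point 1:
  Latitude: 29.9889′ = 0.499815°; total 0.4998150
  N ⇒ keep positive
  Lon: 175 + 8.043/60 = 175.1340500
  W ⇒ negate
Point 2:
  Latitude: 24.26′ = 0.404333°; total 1.4043333
  N ⇒ keep positive
  λ: 49.469′ = 0.824483°; total 144.8244833
  hemisphere W, so the sign is −
Point 3:
  Lat: 39.938′ = 0.665633°; total 76.6656333
  N → positive
  λ: 49 + 33.402/60 = 49.5567000
  E ⇒ keep positive
Point 4:
  φ: 42.499′ = 0.708317°; total 78.7083167
  N ⇒ keep positive
  Longitude: 60 + 14.71/60 = 60.2451667
  hemisphere W, so the sign is −
Point 5:
  Lat: 13 + 44.908/60 = 13.7484667
  N ⇒ keep positive
  Lon: 10.9543′ = 0.182572°; total 77.1825717
  hemisphere W, so the sign is −

1. 0.499815, -175.134050
2. 1.404333, -144.824483
3. 76.665633, 49.556700
4. 78.708317, -60.245167
5. 13.748467, -77.182572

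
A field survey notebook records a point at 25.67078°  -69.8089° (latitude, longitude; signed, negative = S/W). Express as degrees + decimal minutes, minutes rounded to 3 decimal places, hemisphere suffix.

25° 40.247′ N, 69° 48.534′ W

Latitude: fractional part 0.670780 → 40.24680 minutes
Longitude is negative → W; |value| = 69.808900
Longitude: minutes = (69.808900 − 69) × 60 = 48.53400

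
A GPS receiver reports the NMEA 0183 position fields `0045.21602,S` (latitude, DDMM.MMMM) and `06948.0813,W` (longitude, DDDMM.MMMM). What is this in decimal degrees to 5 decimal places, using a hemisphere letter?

0.75360° S, 69.80136° W

Lat: split at 2 digits → 00° and 45.21602′; 0 + 45.21602/60 = 0.753600
Lon: split at 3 digits → 069° and 48.0813′; 69 + 48.0813/60 = 69.801355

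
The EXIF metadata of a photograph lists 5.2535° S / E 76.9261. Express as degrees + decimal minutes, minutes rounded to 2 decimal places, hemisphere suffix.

5° 15.21′ S, 76° 55.57′ E

Lat: fractional part 0.253500 → 15.2100 minutes
Lon: 76° + 0.926100 × 60 = 76° 55.5660′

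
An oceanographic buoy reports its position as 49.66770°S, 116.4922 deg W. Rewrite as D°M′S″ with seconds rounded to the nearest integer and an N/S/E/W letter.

49°40′4″ S, 116°29′32″ W

Lat: 0.667700 × 60 = 40.06200′ → 40′, remainder × 60 = 3.72″
λ: 0.492200 × 60 = 29.53200′ → 29′, remainder × 60 = 31.92″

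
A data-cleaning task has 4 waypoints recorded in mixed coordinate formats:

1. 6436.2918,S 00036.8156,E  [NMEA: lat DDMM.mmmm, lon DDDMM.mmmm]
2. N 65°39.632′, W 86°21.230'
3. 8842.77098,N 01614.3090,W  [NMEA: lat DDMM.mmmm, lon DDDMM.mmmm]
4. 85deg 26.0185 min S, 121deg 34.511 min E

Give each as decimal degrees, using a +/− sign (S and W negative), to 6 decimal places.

Point 1:
  Lat: degrees = first 2 digits = 64, minutes = 36.2918; 64 + 36.2918/60 = 64.6048633
  S ⇒ negate
  λ: degrees = first 3 digits = 0, minutes = 36.8156; 0 + 36.8156/60 = 0.6135933
  E → positive
Point 2:
  Latitude: 39.632′ = 0.660533°; total 65.6605333
  N → positive
  Longitude: 86 + 21.23/60 = 86.3538333
  hemisphere W, so the sign is −
Point 3:
  Latitude: split at 2 digits → 88° and 42.77098′; 88 + 42.77098/60 = 88.7128497
  N ⇒ keep positive
  λ: degrees = first 3 digits = 16, minutes = 14.309; 16 + 14.309/60 = 16.2384833
  W → negative
Point 4:
  Latitude: 85 + 26.0185/60 = 85.4336417
  S → negative
  Longitude: 121 + 34.511/60 = 121.5751833
  E ⇒ keep positive

1. -64.604863, 0.613593
2. 65.660533, -86.353833
3. 88.712850, -16.238483
4. -85.433642, 121.575183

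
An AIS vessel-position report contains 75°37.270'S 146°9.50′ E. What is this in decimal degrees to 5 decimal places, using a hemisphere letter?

Lat: 75 + 37.27/60 = 75.621167
Lon: 146 + 9.5/60 = 146.158333

75.62117° S, 146.15833° E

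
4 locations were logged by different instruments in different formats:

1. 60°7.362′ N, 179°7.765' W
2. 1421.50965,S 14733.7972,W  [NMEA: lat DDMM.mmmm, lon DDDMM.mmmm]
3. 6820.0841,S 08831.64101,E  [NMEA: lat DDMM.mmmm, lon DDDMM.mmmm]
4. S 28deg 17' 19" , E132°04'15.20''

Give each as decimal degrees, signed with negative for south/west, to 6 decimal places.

Point 1:
  Lat: 60 + 7.362/60 = 60.1227000
  N ⇒ keep positive
  Lon: 7.765′ = 0.129417°; total 179.1294167
  W ⇒ negate
Point 2:
  Latitude: split at 2 digits → 14° and 21.50965′; 14 + 21.50965/60 = 14.3584942
  hemisphere S, so the sign is −
  λ: degrees = first 3 digits = 147, minutes = 33.7972; 147 + 33.7972/60 = 147.5632867
  hemisphere W, so the sign is −
Point 3:
  φ: degrees = first 2 digits = 68, minutes = 20.0841; 68 + 20.0841/60 = 68.3347350
  S → negative
  Lon: split at 3 digits → 088° and 31.64101′; 88 + 31.64101/60 = 88.5273502
  E ⇒ keep positive
Point 4:
  φ: 28 + 17/60 + 19/3600 = 28.2886111
  S → negative
  Longitude: 132° + 4/60 + 15.2/3600 = 132 + 0.066667 + 0.004222 = 132.0708889
  E ⇒ keep positive

1. 60.122700, -179.129417
2. -14.358494, -147.563287
3. -68.334735, 88.527350
4. -28.288611, 132.070889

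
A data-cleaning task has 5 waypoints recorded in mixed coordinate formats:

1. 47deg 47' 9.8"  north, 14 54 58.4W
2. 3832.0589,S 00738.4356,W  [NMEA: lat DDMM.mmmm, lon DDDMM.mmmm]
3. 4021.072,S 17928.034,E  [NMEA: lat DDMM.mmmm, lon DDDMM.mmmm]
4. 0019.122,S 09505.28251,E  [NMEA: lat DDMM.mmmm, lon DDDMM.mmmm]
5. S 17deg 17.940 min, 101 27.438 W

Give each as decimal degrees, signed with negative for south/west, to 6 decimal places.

1. 47.786056, -14.916222
2. -38.534315, -7.640593
3. -40.351200, 179.467233
4. -0.318700, 95.088042
5. -17.299000, -101.457300

Point 1:
  φ: 47° + 47/60 + 9.8/3600 = 47 + 0.783333 + 0.002722 = 47.7860556
  N → positive
  Longitude: 14° + 54/60 + 58.4/3600 = 14 + 0.900000 + 0.016222 = 14.9162222
  hemisphere W, so the sign is −
Point 2:
  Latitude: split at 2 digits → 38° and 32.0589′; 38 + 32.0589/60 = 38.5343150
  hemisphere S, so the sign is −
  Longitude: degrees = first 3 digits = 7, minutes = 38.4356; 7 + 38.4356/60 = 7.6405933
  W ⇒ negate
Point 3:
  Lat: degrees = first 2 digits = 40, minutes = 21.072; 40 + 21.072/60 = 40.3512000
  hemisphere S, so the sign is −
  λ: split at 3 digits → 179° and 28.034′; 179 + 28.034/60 = 179.4672333
  E → positive
Point 4:
  φ: split at 2 digits → 00° and 19.122′; 0 + 19.122/60 = 0.3187000
  S → negative
  Lon: split at 3 digits → 095° and 5.28251′; 95 + 5.28251/60 = 95.0880418
  E → positive
Point 5:
  Lat: 17 + 17.94/60 = 17.2990000
  S ⇒ negate
  λ: 27.438′ = 0.457300°; total 101.4573000
  W ⇒ negate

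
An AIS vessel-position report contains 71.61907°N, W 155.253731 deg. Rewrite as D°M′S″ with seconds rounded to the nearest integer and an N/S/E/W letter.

71°37′9″ N, 155°15′13″ W

Latitude: whole degrees 71; 37.14420′ → 37′ and 8.65″
Longitude: 0.253731 × 60 = 15.22386′ → 15′, remainder × 60 = 13.43″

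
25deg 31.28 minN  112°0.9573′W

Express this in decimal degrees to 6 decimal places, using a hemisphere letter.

Lat: 31.28′ = 0.521333°; total 25.5213333
λ: 112 + 0.9573/60 = 112.0159550

25.521333° N, 112.015955° W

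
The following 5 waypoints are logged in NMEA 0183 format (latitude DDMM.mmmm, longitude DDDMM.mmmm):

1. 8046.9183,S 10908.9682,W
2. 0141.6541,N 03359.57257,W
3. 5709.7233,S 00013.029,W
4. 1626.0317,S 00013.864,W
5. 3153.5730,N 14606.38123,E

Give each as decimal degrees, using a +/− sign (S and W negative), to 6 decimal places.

1. -80.781972, -109.149470
2. 1.694235, -33.992876
3. -57.162055, -0.217150
4. -16.433862, -0.231067
5. 31.892883, 146.106354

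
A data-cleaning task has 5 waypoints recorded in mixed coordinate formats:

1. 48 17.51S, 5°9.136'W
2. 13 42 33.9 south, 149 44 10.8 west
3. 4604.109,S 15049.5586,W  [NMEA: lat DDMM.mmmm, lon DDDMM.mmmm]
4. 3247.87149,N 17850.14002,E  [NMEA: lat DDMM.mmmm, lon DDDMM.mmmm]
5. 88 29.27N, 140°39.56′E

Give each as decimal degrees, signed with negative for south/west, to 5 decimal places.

1. -48.29183, -5.15227
2. -13.70942, -149.73633
3. -46.06848, -150.82598
4. 32.79786, 178.83567
5. 88.48783, 140.65933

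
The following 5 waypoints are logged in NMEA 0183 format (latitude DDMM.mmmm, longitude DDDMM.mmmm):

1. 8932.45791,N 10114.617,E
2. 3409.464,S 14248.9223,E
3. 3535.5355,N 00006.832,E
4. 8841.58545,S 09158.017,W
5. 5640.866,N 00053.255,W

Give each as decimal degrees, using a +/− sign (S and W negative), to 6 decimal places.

1. 89.540965, 101.243617
2. -34.157733, 142.815372
3. 35.592258, 0.113867
4. -88.693091, -91.966950
5. 56.681100, -0.887583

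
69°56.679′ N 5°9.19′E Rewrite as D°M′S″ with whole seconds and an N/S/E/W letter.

Lat: fractional minutes 0.67900 × 60 = 40.74″
λ: fractional minutes 0.19000 × 60 = 11.40″

69°56′41″ N, 5°09′11″ E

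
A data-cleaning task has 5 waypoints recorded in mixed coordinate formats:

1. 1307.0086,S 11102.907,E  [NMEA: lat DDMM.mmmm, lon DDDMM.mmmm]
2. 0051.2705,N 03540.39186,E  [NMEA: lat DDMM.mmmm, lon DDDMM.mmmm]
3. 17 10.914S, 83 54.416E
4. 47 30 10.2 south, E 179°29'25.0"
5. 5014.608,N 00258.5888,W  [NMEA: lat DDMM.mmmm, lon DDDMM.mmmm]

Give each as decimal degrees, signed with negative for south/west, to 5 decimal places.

1. -13.11681, 111.04845
2. 0.85451, 35.67320
3. -17.18190, 83.90693
4. -47.50283, 179.49028
5. 50.24347, -2.97648

Point 1:
  φ: degrees = first 2 digits = 13, minutes = 7.0086; 13 + 7.0086/60 = 13.116810
  hemisphere S, so the sign is −
  λ: degrees = first 3 digits = 111, minutes = 2.907; 111 + 2.907/60 = 111.048450
  E → positive
Point 2:
  Latitude: degrees = first 2 digits = 0, minutes = 51.2705; 0 + 51.2705/60 = 0.854508
  N → positive
  Longitude: degrees = first 3 digits = 35, minutes = 40.39186; 35 + 40.39186/60 = 35.673198
  E ⇒ keep positive
Point 3:
  Lat: 17 + 10.914/60 = 17.181900
  S ⇒ negate
  Longitude: 83 + 54.416/60 = 83.906933
  E ⇒ keep positive
Point 4:
  Lat: 47 + 30/60 + 10.2/3600 = 47.502833
  S → negative
  λ: 29′ + 25″ = 29.41667′; 179 + 29.41667/60 = 179.490278
  E ⇒ keep positive
Point 5:
  φ: degrees = first 2 digits = 50, minutes = 14.608; 50 + 14.608/60 = 50.243467
  N → positive
  Lon: split at 3 digits → 002° and 58.5888′; 2 + 58.5888/60 = 2.976480
  W → negative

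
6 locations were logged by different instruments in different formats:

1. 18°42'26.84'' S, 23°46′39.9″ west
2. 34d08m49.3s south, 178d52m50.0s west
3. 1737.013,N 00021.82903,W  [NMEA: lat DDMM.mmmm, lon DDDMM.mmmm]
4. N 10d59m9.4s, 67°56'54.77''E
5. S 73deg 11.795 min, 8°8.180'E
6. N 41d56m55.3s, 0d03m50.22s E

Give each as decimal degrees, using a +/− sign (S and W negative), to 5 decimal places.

1. -18.70746, -23.77775
2. -34.14703, -178.88056
3. 17.61688, -0.36382
4. 10.98594, 67.94855
5. -73.19658, 8.13633
6. 41.94869, 0.06395

Point 1:
  Lat: 18° + 42/60 + 26.84/3600 = 18 + 0.700000 + 0.007456 = 18.707456
  hemisphere S, so the sign is −
  Lon: 23 + 46/60 + 39.9/3600 = 23.777750
  W ⇒ negate
Point 2:
  Latitude: 8′ + 49.3″ = 8.82167′; 34 + 8.82167/60 = 34.147028
  S ⇒ negate
  Lon: 178 + 52/60 + 50/3600 = 178.880556
  W → negative
Point 3:
  Latitude: degrees = first 2 digits = 17, minutes = 37.013; 17 + 37.013/60 = 17.616883
  N → positive
  λ: degrees = first 3 digits = 0, minutes = 21.82903; 0 + 21.82903/60 = 0.363817
  hemisphere W, so the sign is −
Point 4:
  φ: 10° + 59/60 + 9.4/3600 = 10 + 0.983333 + 0.002611 = 10.985944
  N → positive
  Lon: 67 + 56/60 + 54.77/3600 = 67.948547
  E ⇒ keep positive
Point 5:
  φ: 73 + 11.795/60 = 73.196583
  hemisphere S, so the sign is −
  Longitude: 8.18′ = 0.136333°; total 8.136333
  E ⇒ keep positive
Point 6:
  Latitude: 41° + 56/60 + 55.3/3600 = 41 + 0.933333 + 0.015361 = 41.948694
  N ⇒ keep positive
  λ: 0 + 3/60 + 50.22/3600 = 0.063950
  E ⇒ keep positive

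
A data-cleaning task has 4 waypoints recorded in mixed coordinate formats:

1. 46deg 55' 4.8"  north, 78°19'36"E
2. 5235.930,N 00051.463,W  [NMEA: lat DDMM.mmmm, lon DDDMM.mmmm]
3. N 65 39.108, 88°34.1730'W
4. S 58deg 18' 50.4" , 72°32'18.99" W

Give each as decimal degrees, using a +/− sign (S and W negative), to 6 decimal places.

1. 46.918000, 78.326667
2. 52.598833, -0.857717
3. 65.651800, -88.569550
4. -58.314000, -72.538608

Point 1:
  φ: 46° + 55/60 + 4.8/3600 = 46 + 0.916667 + 0.001333 = 46.9180000
  N → positive
  λ: 19′ + 36″ = 19.60000′; 78 + 19.60000/60 = 78.3266667
  E → positive
Point 2:
  Lat: split at 2 digits → 52° and 35.93′; 52 + 35.93/60 = 52.5988333
  N → positive
  Longitude: degrees = first 3 digits = 0, minutes = 51.463; 0 + 51.463/60 = 0.8577167
  W → negative
Point 3:
  Latitude: 65 + 39.108/60 = 65.6518000
  N ⇒ keep positive
  Lon: 88 + 34.173/60 = 88.5695500
  W → negative
Point 4:
  Lat: 58° + 18/60 + 50.4/3600 = 58 + 0.300000 + 0.014000 = 58.3140000
  hemisphere S, so the sign is −
  λ: 72° + 32/60 + 18.99/3600 = 72 + 0.533333 + 0.005275 = 72.5386083
  W ⇒ negate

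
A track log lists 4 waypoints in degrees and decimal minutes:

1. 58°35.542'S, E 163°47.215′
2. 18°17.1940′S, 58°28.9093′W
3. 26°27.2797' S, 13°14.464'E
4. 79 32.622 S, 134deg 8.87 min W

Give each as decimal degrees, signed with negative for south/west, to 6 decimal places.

1. -58.592367, 163.786917
2. -18.286567, -58.481822
3. -26.454662, 13.241067
4. -79.543700, -134.147833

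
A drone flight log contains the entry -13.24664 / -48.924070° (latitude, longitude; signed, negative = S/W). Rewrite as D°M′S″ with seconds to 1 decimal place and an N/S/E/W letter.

13°14′47.9″ S, 48°55′26.7″ W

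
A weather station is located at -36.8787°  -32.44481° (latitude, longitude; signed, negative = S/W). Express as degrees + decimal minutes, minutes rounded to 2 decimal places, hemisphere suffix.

36° 52.72′ S, 32° 26.69′ W

Latitude is negative → S; |value| = 36.878700
Latitude: minutes = (36.878700 − 36) × 60 = 52.7220
Longitude is negative → W; |value| = 32.444810
λ: minutes = (32.444810 − 32) × 60 = 26.6886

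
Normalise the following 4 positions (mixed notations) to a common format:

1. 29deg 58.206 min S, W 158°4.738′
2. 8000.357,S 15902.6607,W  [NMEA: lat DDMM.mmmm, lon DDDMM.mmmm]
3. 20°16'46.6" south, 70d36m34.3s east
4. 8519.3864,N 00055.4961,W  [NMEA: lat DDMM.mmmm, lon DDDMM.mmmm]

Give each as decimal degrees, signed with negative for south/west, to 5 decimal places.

1. -29.97010, -158.07897
2. -80.00595, -159.04435
3. -20.27961, 70.60953
4. 85.32311, -0.92494

Point 1:
  Latitude: 58.206′ = 0.970100°; total 29.970100
  hemisphere S, so the sign is −
  Lon: 4.738′ = 0.078967°; total 158.078967
  hemisphere W, so the sign is −
Point 2:
  Lat: split at 2 digits → 80° and 0.357′; 80 + 0.357/60 = 80.005950
  hemisphere S, so the sign is −
  λ: split at 3 digits → 159° and 2.6607′; 159 + 2.6607/60 = 159.044345
  W ⇒ negate
Point 3:
  Latitude: 20 + 16/60 + 46.6/3600 = 20.279611
  S ⇒ negate
  Longitude: 70° + 36/60 + 34.3/3600 = 70 + 0.600000 + 0.009528 = 70.609528
  E ⇒ keep positive
Point 4:
  φ: split at 2 digits → 85° and 19.3864′; 85 + 19.3864/60 = 85.323107
  N ⇒ keep positive
  λ: degrees = first 3 digits = 0, minutes = 55.4961; 0 + 55.4961/60 = 0.924935
  W ⇒ negate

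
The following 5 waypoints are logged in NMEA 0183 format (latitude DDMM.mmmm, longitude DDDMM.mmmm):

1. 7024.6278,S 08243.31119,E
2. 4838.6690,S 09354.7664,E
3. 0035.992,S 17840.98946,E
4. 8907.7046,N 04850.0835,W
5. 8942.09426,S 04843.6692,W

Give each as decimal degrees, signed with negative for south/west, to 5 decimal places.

1. -70.41046, 82.72185
2. -48.64448, 93.91277
3. -0.59987, 178.68316
4. 89.12841, -48.83473
5. -89.70157, -48.72782

Point 1:
  φ: split at 2 digits → 70° and 24.6278′; 70 + 24.6278/60 = 70.410463
  S → negative
  λ: split at 3 digits → 082° and 43.31119′; 82 + 43.31119/60 = 82.721853
  E ⇒ keep positive
Point 2:
  Latitude: split at 2 digits → 48° and 38.669′; 48 + 38.669/60 = 48.644483
  S ⇒ negate
  Longitude: degrees = first 3 digits = 93, minutes = 54.7664; 93 + 54.7664/60 = 93.912773
  E ⇒ keep positive
Point 3:
  Lat: degrees = first 2 digits = 0, minutes = 35.992; 0 + 35.992/60 = 0.599867
  S → negative
  Lon: split at 3 digits → 178° and 40.98946′; 178 + 40.98946/60 = 178.683158
  E ⇒ keep positive
Point 4:
  Latitude: split at 2 digits → 89° and 7.7046′; 89 + 7.7046/60 = 89.128410
  N → positive
  Longitude: split at 3 digits → 048° and 50.0835′; 48 + 50.0835/60 = 48.834725
  W → negative
Point 5:
  φ: split at 2 digits → 89° and 42.09426′; 89 + 42.09426/60 = 89.701571
  S → negative
  λ: split at 3 digits → 048° and 43.6692′; 48 + 43.6692/60 = 48.727820
  W → negative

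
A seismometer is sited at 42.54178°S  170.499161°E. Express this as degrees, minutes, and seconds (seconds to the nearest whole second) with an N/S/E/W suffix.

42°32′30″ S, 170°29′57″ E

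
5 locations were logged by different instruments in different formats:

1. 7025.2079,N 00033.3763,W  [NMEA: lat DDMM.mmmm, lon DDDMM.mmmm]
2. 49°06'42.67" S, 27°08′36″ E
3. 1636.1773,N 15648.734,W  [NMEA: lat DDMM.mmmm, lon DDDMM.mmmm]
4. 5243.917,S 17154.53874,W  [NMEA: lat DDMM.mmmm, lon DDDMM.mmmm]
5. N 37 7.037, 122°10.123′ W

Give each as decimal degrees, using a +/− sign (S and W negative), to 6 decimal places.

Point 1:
  φ: split at 2 digits → 70° and 25.2079′; 70 + 25.2079/60 = 70.4201317
  N → positive
  Longitude: split at 3 digits → 000° and 33.3763′; 0 + 33.3763/60 = 0.5562717
  W → negative
Point 2:
  Latitude: 6′ + 42.67″ = 6.71117′; 49 + 6.71117/60 = 49.1118528
  hemisphere S, so the sign is −
  Lon: 27 + 8/60 + 36/3600 = 27.1433333
  E ⇒ keep positive
Point 3:
  Lat: degrees = first 2 digits = 16, minutes = 36.1773; 16 + 36.1773/60 = 16.6029550
  N → positive
  Lon: split at 3 digits → 156° and 48.734′; 156 + 48.734/60 = 156.8122333
  W ⇒ negate
Point 4:
  Lat: split at 2 digits → 52° and 43.917′; 52 + 43.917/60 = 52.7319500
  S → negative
  Lon: degrees = first 3 digits = 171, minutes = 54.53874; 171 + 54.53874/60 = 171.9089790
  W → negative
Point 5:
  φ: 7.037′ = 0.117283°; total 37.1172833
  N → positive
  λ: 10.123′ = 0.168717°; total 122.1687167
  hemisphere W, so the sign is −

1. 70.420132, -0.556272
2. -49.111853, 27.143333
3. 16.602955, -156.812233
4. -52.731950, -171.908979
5. 37.117283, -122.168717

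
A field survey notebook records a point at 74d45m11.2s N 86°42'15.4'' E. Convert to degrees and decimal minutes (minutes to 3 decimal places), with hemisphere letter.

Lat: 45 + 11.2/60 = 45.18667′
Lon: 42 + 15.4/60 = 42.25667′

74° 45.187′ N, 86° 42.257′ E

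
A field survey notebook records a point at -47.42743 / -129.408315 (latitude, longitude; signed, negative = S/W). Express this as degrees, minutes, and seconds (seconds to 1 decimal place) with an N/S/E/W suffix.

47°25′38.7″ S, 129°24′29.9″ W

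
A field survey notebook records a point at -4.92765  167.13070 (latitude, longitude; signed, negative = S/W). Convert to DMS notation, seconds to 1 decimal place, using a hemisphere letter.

Latitude is negative → S; |value| = 4.927650
Latitude: 0.927650 × 60 = 55.65900′ → 55′, remainder × 60 = 39.540″
Lon: 0.130700 × 60 = 7.84200′ → 7′, remainder × 60 = 50.520″

4°55′39.5″ S, 167°07′50.5″ E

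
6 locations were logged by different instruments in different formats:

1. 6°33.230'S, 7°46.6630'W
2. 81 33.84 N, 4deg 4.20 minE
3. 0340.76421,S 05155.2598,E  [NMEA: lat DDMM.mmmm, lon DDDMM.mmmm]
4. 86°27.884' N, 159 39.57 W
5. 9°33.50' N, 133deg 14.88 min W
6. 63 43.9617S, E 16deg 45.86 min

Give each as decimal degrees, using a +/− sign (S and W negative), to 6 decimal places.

Point 1:
  Latitude: 6 + 33.23/60 = 6.5538333
  S ⇒ negate
  Lon: 46.663′ = 0.777717°; total 7.7777167
  W → negative
Point 2:
  Lat: 81 + 33.84/60 = 81.5640000
  N ⇒ keep positive
  λ: 4 + 4.2/60 = 4.0700000
  E → positive
Point 3:
  φ: degrees = first 2 digits = 3, minutes = 40.76421; 3 + 40.76421/60 = 3.6794035
  hemisphere S, so the sign is −
  Longitude: split at 3 digits → 051° and 55.2598′; 51 + 55.2598/60 = 51.9209967
  E → positive
Point 4:
  φ: 86 + 27.884/60 = 86.4647333
  N → positive
  Longitude: 159 + 39.57/60 = 159.6595000
  hemisphere W, so the sign is −
Point 5:
  Latitude: 9 + 33.5/60 = 9.5583333
  N → positive
  Longitude: 14.88′ = 0.248000°; total 133.2480000
  W → negative
Point 6:
  φ: 63 + 43.9617/60 = 63.7326950
  S ⇒ negate
  Lon: 45.86′ = 0.764333°; total 16.7643333
  E → positive

1. -6.553833, -7.777717
2. 81.564000, 4.070000
3. -3.679404, 51.920997
4. 86.464733, -159.659500
5. 9.558333, -133.248000
6. -63.732695, 16.764333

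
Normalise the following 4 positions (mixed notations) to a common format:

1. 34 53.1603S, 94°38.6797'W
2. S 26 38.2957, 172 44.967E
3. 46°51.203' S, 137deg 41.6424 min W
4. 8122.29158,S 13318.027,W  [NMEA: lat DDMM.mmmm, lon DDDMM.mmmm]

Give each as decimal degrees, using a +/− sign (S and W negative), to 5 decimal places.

1. -34.88601, -94.64466
2. -26.63826, 172.74945
3. -46.85338, -137.69404
4. -81.37153, -133.30045

Point 1:
  Lat: 53.1603′ = 0.886005°; total 34.886005
  S → negative
  Longitude: 94 + 38.6797/60 = 94.644662
  W ⇒ negate
Point 2:
  Latitude: 26 + 38.2957/60 = 26.638262
  S → negative
  Longitude: 172 + 44.967/60 = 172.749450
  E ⇒ keep positive
Point 3:
  φ: 51.203′ = 0.853383°; total 46.853383
  S ⇒ negate
  Longitude: 41.6424′ = 0.694040°; total 137.694040
  W ⇒ negate
Point 4:
  Lat: split at 2 digits → 81° and 22.29158′; 81 + 22.29158/60 = 81.371526
  S ⇒ negate
  Longitude: degrees = first 3 digits = 133, minutes = 18.027; 133 + 18.027/60 = 133.300450
  hemisphere W, so the sign is −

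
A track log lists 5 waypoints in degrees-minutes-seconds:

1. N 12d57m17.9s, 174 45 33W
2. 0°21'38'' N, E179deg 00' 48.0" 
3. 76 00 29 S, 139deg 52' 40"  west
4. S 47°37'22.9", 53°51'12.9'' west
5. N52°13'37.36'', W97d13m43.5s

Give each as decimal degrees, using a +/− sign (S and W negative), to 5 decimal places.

1. 12.95497, -174.75917
2. 0.36056, 179.01333
3. -76.00806, -139.87778
4. -47.62303, -53.85358
5. 52.22704, -97.22875

Point 1:
  Lat: 57′ + 17.9″ = 57.29833′; 12 + 57.29833/60 = 12.954972
  N → positive
  Longitude: 174° + 45/60 + 33/3600 = 174 + 0.750000 + 0.009167 = 174.759167
  W ⇒ negate
Point 2:
  Latitude: 0° + 21/60 + 38/3600 = 0 + 0.350000 + 0.010556 = 0.360556
  N → positive
  Longitude: 0′ + 48″ = 0.80000′; 179 + 0.80000/60 = 179.013333
  E ⇒ keep positive
Point 3:
  Latitude: 76 + 0/60 + 29/3600 = 76.008056
  S ⇒ negate
  Longitude: 139° + 52/60 + 40/3600 = 139 + 0.866667 + 0.011111 = 139.877778
  W ⇒ negate
Point 4:
  Lat: 37′ + 22.9″ = 37.38167′; 47 + 37.38167/60 = 47.623028
  S → negative
  Longitude: 53° + 51/60 + 12.9/3600 = 53 + 0.850000 + 0.003583 = 53.853583
  hemisphere W, so the sign is −
Point 5:
  φ: 13′ + 37.36″ = 13.62267′; 52 + 13.62267/60 = 52.227044
  N ⇒ keep positive
  λ: 97° + 13/60 + 43.5/3600 = 97 + 0.216667 + 0.012083 = 97.228750
  W ⇒ negate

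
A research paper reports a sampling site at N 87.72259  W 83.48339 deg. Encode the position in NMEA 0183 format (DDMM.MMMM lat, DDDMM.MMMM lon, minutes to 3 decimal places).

Latitude: minutes = (87.722590 − 87) × 60 = 43.35540
Longitude: minutes = (83.483390 − 83) × 60 = 29.00340

8743.355,N / 08329.003,W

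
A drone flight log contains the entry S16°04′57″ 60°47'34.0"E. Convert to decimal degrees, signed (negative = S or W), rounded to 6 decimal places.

Lat: 4′ + 57″ = 4.95000′; 16 + 4.95000/60 = 16.0825000
S → negative
Longitude: 60° + 47/60 + 34/3600 = 60 + 0.783333 + 0.009444 = 60.7927778
E ⇒ keep positive

-16.082500, 60.792778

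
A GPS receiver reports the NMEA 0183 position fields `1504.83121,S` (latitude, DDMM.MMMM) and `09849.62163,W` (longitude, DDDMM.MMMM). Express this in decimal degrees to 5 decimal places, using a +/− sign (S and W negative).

φ: degrees = first 2 digits = 15, minutes = 4.83121; 15 + 4.83121/60 = 15.080520
S ⇒ negate
λ: split at 3 digits → 098° and 49.62163′; 98 + 49.62163/60 = 98.827027
hemisphere W, so the sign is −

-15.08052, -98.82703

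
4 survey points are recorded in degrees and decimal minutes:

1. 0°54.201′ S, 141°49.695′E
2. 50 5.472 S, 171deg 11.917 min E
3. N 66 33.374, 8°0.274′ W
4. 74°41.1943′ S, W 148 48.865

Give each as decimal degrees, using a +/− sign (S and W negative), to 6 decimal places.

Point 1:
  φ: 54.201′ = 0.903350°; total 0.9033500
  hemisphere S, so the sign is −
  Lon: 141 + 49.695/60 = 141.8282500
  E ⇒ keep positive
Point 2:
  Latitude: 50 + 5.472/60 = 50.0912000
  S → negative
  Lon: 171 + 11.917/60 = 171.1986167
  E ⇒ keep positive
Point 3:
  Lat: 66 + 33.374/60 = 66.5562333
  N → positive
  Lon: 0.274′ = 0.004567°; total 8.0045667
  W → negative
Point 4:
  Latitude: 41.1943′ = 0.686572°; total 74.6865717
  S → negative
  Lon: 48.865′ = 0.814417°; total 148.8144167
  W ⇒ negate

1. -0.903350, 141.828250
2. -50.091200, 171.198617
3. 66.556233, -8.004567
4. -74.686572, -148.814417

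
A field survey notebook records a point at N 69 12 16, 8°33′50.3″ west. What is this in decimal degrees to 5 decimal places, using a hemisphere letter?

69.20444° N, 8.56397° W

φ: 69 + 12/60 + 16/3600 = 69.204444
Longitude: 33′ + 50.3″ = 33.83833′; 8 + 33.83833/60 = 8.563972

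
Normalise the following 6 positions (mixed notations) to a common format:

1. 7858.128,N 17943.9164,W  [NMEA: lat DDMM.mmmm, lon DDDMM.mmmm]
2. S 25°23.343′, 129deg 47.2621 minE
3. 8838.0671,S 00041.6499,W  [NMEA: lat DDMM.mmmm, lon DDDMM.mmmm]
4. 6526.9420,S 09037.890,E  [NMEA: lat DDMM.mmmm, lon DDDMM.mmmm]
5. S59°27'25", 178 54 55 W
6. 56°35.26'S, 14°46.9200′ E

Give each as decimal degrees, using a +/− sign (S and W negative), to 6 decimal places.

1. 78.968800, -179.731940
2. -25.389050, 129.787702
3. -88.634452, -0.694165
4. -65.449033, 90.631500
5. -59.456944, -178.915278
6. -56.587667, 14.782000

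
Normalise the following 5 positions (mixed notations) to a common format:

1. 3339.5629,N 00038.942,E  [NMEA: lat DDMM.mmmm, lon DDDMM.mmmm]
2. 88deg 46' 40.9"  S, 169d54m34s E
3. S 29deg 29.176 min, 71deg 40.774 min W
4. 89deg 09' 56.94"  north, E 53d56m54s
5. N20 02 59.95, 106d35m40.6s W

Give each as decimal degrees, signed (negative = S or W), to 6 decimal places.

Point 1:
  Lat: degrees = first 2 digits = 33, minutes = 39.5629; 33 + 39.5629/60 = 33.6593817
  N ⇒ keep positive
  Longitude: split at 3 digits → 000° and 38.942′; 0 + 38.942/60 = 0.6490333
  E → positive
Point 2:
  φ: 88 + 46/60 + 40.9/3600 = 88.7780278
  S ⇒ negate
  λ: 169 + 54/60 + 34/3600 = 169.9094444
  E ⇒ keep positive
Point 3:
  φ: 29.176′ = 0.486267°; total 29.4862667
  S ⇒ negate
  Lon: 40.774′ = 0.679567°; total 71.6795667
  W → negative
Point 4:
  φ: 89 + 9/60 + 56.94/3600 = 89.1658167
  N ⇒ keep positive
  Lon: 53 + 56/60 + 54/3600 = 53.9483333
  E ⇒ keep positive
Point 5:
  Lat: 20 + 2/60 + 59.95/3600 = 20.0499861
  N ⇒ keep positive
  λ: 35′ + 40.6″ = 35.67667′; 106 + 35.67667/60 = 106.5946111
  W ⇒ negate

1. 33.659382, 0.649033
2. -88.778028, 169.909444
3. -29.486267, -71.679567
4. 89.165817, 53.948333
5. 20.049986, -106.594611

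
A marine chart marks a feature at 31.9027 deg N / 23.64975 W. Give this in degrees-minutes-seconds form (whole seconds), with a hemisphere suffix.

31°54′10″ N, 23°38′59″ W

Latitude: whole degrees 31; 54.16200′ → 54′ and 9.72″
Lon: whole degrees 23; 38.98500′ → 38′ and 59.10″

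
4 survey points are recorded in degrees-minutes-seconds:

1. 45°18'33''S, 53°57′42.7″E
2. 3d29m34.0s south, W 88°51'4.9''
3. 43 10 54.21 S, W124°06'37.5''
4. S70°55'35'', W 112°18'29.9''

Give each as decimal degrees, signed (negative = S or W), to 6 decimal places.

1. -45.309167, 53.961861
2. -3.492778, -88.851361
3. -43.181725, -124.110417
4. -70.926389, -112.308306

Point 1:
  Latitude: 45° + 18/60 + 33/3600 = 45 + 0.300000 + 0.009167 = 45.3091667
  S ⇒ negate
  Lon: 53 + 57/60 + 42.7/3600 = 53.9618611
  E ⇒ keep positive
Point 2:
  φ: 3° + 29/60 + 34/3600 = 3 + 0.483333 + 0.009444 = 3.4927778
  hemisphere S, so the sign is −
  Longitude: 88° + 51/60 + 4.9/3600 = 88 + 0.850000 + 0.001361 = 88.8513611
  W → negative
Point 3:
  Latitude: 43 + 10/60 + 54.21/3600 = 43.1817250
  S ⇒ negate
  λ: 124° + 6/60 + 37.5/3600 = 124 + 0.100000 + 0.010417 = 124.1104167
  W → negative
Point 4:
  Latitude: 70 + 55/60 + 35/3600 = 70.9263889
  hemisphere S, so the sign is −
  Lon: 18′ + 29.9″ = 18.49833′; 112 + 18.49833/60 = 112.3083056
  hemisphere W, so the sign is −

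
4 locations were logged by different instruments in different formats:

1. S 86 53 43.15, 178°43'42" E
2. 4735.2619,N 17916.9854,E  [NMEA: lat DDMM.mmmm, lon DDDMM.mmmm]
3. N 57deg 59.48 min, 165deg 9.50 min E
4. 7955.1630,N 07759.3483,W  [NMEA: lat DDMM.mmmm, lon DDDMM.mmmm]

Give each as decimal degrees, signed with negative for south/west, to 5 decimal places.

Point 1:
  Latitude: 53′ + 43.15″ = 53.71917′; 86 + 53.71917/60 = 86.895319
  hemisphere S, so the sign is −
  Lon: 43′ + 42″ = 43.70000′; 178 + 43.70000/60 = 178.728333
  E → positive
Point 2:
  Latitude: split at 2 digits → 47° and 35.2619′; 47 + 35.2619/60 = 47.587698
  N ⇒ keep positive
  Lon: degrees = first 3 digits = 179, minutes = 16.9854; 179 + 16.9854/60 = 179.283090
  E → positive
Point 3:
  Lat: 59.48′ = 0.991333°; total 57.991333
  N → positive
  λ: 165 + 9.5/60 = 165.158333
  E → positive
Point 4:
  φ: degrees = first 2 digits = 79, minutes = 55.163; 79 + 55.163/60 = 79.919383
  N ⇒ keep positive
  λ: degrees = first 3 digits = 77, minutes = 59.3483; 77 + 59.3483/60 = 77.989138
  W ⇒ negate

1. -86.89532, 178.72833
2. 47.58770, 179.28309
3. 57.99133, 165.15833
4. 79.91938, -77.98914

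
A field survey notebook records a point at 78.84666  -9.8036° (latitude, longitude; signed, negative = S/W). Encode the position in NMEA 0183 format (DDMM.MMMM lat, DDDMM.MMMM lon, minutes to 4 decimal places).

Lat: fractional part 0.846660 → 50.799600 minutes
Longitude is negative → W; |value| = 9.803600
Longitude: fractional part 0.803600 → 48.216000 minutes

7850.7996,N / 00948.2160,W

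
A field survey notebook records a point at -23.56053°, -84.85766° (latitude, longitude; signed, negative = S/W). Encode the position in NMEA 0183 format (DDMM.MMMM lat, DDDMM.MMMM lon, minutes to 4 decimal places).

2333.6318,S / 08451.4596,W

Latitude is negative → S; |value| = 23.560530
Lat: minutes = (23.560530 − 23) × 60 = 33.631800
Longitude is negative → W; |value| = 84.857660
λ: fractional part 0.857660 → 51.459600 minutes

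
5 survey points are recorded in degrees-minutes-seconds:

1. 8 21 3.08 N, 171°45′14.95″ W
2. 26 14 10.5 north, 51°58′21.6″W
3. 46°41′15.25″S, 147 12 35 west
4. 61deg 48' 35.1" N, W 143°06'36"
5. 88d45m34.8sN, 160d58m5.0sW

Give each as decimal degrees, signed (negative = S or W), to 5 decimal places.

Point 1:
  Latitude: 8° + 21/60 + 3.08/3600 = 8 + 0.350000 + 0.000856 = 8.350856
  N → positive
  Lon: 171 + 45/60 + 14.95/3600 = 171.754153
  W → negative
Point 2:
  φ: 26° + 14/60 + 10.5/3600 = 26 + 0.233333 + 0.002917 = 26.236250
  N ⇒ keep positive
  Longitude: 58′ + 21.6″ = 58.36000′; 51 + 58.36000/60 = 51.972667
  W → negative
Point 3:
  φ: 41′ + 15.25″ = 41.25417′; 46 + 41.25417/60 = 46.687569
  S → negative
  Lon: 12′ + 35″ = 12.58333′; 147 + 12.58333/60 = 147.209722
  W ⇒ negate
Point 4:
  Lat: 48′ + 35.1″ = 48.58500′; 61 + 48.58500/60 = 61.809750
  N → positive
  λ: 6′ + 36″ = 6.60000′; 143 + 6.60000/60 = 143.110000
  hemisphere W, so the sign is −
Point 5:
  Latitude: 45′ + 34.8″ = 45.58000′; 88 + 45.58000/60 = 88.759667
  N → positive
  Longitude: 160° + 58/60 + 5/3600 = 160 + 0.966667 + 0.001389 = 160.968056
  W ⇒ negate

1. 8.35086, -171.75415
2. 26.23625, -51.97267
3. -46.68757, -147.20972
4. 61.80975, -143.11000
5. 88.75967, -160.96806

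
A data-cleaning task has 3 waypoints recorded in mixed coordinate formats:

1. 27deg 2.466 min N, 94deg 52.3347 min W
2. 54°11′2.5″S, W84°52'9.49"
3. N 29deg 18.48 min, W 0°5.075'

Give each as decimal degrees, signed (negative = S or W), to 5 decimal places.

1. 27.04110, -94.87225
2. -54.18403, -84.86930
3. 29.30800, -0.08458

Point 1:
  φ: 2.466′ = 0.041100°; total 27.041100
  N ⇒ keep positive
  Longitude: 52.3347′ = 0.872245°; total 94.872245
  W → negative
Point 2:
  φ: 11′ + 2.5″ = 11.04167′; 54 + 11.04167/60 = 54.184028
  hemisphere S, so the sign is −
  λ: 84° + 52/60 + 9.49/3600 = 84 + 0.866667 + 0.002636 = 84.869303
  hemisphere W, so the sign is −
Point 3:
  Latitude: 18.48′ = 0.308000°; total 29.308000
  N ⇒ keep positive
  λ: 0 + 5.075/60 = 0.084583
  hemisphere W, so the sign is −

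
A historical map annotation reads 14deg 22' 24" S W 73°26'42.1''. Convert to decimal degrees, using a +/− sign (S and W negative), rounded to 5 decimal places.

-14.37333, -73.44503

Latitude: 14 + 22/60 + 24/3600 = 14.373333
S → negative
Longitude: 73° + 26/60 + 42.1/3600 = 73 + 0.433333 + 0.011694 = 73.445028
hemisphere W, so the sign is −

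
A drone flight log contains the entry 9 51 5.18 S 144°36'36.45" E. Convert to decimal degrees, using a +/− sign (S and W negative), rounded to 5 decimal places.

Latitude: 9 + 51/60 + 5.18/3600 = 9.851439
hemisphere S, so the sign is −
Longitude: 144 + 36/60 + 36.45/3600 = 144.610125
E ⇒ keep positive

-9.85144, 144.61013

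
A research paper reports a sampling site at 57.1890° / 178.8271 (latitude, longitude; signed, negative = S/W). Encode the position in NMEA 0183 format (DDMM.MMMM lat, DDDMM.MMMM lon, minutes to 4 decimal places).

Latitude: fractional part 0.189000 → 11.340000 minutes
Longitude: 178° + 0.827100 × 60 = 178° 49.626000′

5711.3400,N / 17849.6260,E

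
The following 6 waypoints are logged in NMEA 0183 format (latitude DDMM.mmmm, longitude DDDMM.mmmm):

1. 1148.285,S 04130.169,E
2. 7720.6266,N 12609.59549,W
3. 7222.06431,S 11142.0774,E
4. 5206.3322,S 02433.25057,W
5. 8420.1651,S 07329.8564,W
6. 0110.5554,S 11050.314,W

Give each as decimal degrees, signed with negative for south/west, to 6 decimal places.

Point 1:
  Latitude: degrees = first 2 digits = 11, minutes = 48.285; 11 + 48.285/60 = 11.8047500
  S ⇒ negate
  Longitude: split at 3 digits → 041° and 30.169′; 41 + 30.169/60 = 41.5028167
  E ⇒ keep positive
Point 2:
  φ: degrees = first 2 digits = 77, minutes = 20.6266; 77 + 20.6266/60 = 77.3437767
  N → positive
  Longitude: degrees = first 3 digits = 126, minutes = 9.59549; 126 + 9.59549/60 = 126.1599248
  W → negative
Point 3:
  φ: degrees = first 2 digits = 72, minutes = 22.06431; 72 + 22.06431/60 = 72.3677385
  S → negative
  Longitude: split at 3 digits → 111° and 42.0774′; 111 + 42.0774/60 = 111.7012900
  E ⇒ keep positive
Point 4:
  φ: degrees = first 2 digits = 52, minutes = 6.3322; 52 + 6.3322/60 = 52.1055367
  hemisphere S, so the sign is −
  λ: split at 3 digits → 024° and 33.25057′; 24 + 33.25057/60 = 24.5541762
  W → negative
Point 5:
  φ: degrees = first 2 digits = 84, minutes = 20.1651; 84 + 20.1651/60 = 84.3360850
  S ⇒ negate
  Lon: degrees = first 3 digits = 73, minutes = 29.8564; 73 + 29.8564/60 = 73.4976067
  W → negative
Point 6:
  Latitude: degrees = first 2 digits = 1, minutes = 10.5554; 1 + 10.5554/60 = 1.1759233
  S → negative
  Lon: degrees = first 3 digits = 110, minutes = 50.314; 110 + 50.314/60 = 110.8385667
  W ⇒ negate

1. -11.804750, 41.502817
2. 77.343777, -126.159925
3. -72.367739, 111.701290
4. -52.105537, -24.554176
5. -84.336085, -73.497607
6. -1.175923, -110.838567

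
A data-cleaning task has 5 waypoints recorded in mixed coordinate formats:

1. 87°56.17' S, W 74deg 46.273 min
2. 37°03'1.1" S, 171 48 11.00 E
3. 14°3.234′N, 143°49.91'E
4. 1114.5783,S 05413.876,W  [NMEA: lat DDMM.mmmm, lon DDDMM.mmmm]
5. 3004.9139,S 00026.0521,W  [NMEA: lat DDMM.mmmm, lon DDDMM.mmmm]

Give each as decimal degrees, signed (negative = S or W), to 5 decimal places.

Point 1:
  φ: 56.17′ = 0.936167°; total 87.936167
  hemisphere S, so the sign is −
  Lon: 74 + 46.273/60 = 74.771217
  hemisphere W, so the sign is −
Point 2:
  φ: 3′ + 1.1″ = 3.01833′; 37 + 3.01833/60 = 37.050306
  S ⇒ negate
  λ: 171 + 48/60 + 11/3600 = 171.803056
  E ⇒ keep positive
Point 3:
  Latitude: 14 + 3.234/60 = 14.053900
  N ⇒ keep positive
  Longitude: 143 + 49.91/60 = 143.831833
  E → positive
Point 4:
  φ: split at 2 digits → 11° and 14.5783′; 11 + 14.5783/60 = 11.242972
  S ⇒ negate
  Longitude: degrees = first 3 digits = 54, minutes = 13.876; 54 + 13.876/60 = 54.231267
  hemisphere W, so the sign is −
Point 5:
  φ: degrees = first 2 digits = 30, minutes = 4.9139; 30 + 4.9139/60 = 30.081898
  S → negative
  Longitude: split at 3 digits → 000° and 26.0521′; 0 + 26.0521/60 = 0.434202
  hemisphere W, so the sign is −

1. -87.93617, -74.77122
2. -37.05031, 171.80306
3. 14.05390, 143.83183
4. -11.24297, -54.23127
5. -30.08190, -0.43420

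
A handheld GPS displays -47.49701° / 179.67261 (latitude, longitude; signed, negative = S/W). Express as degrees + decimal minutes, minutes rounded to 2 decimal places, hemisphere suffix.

Latitude is negative → S; |value| = 47.497010
φ: fractional part 0.497010 → 29.8206 minutes
Longitude: fractional part 0.672610 → 40.3566 minutes

47° 29.82′ S, 179° 40.36′ E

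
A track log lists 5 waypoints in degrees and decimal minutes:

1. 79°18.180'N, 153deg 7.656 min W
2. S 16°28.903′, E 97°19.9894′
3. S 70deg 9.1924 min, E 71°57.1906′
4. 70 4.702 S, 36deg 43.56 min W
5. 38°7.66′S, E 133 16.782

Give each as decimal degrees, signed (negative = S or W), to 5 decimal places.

1. 79.30300, -153.12760
2. -16.48172, 97.33316
3. -70.15321, 71.95318
4. -70.07837, -36.72600
5. -38.12767, 133.27970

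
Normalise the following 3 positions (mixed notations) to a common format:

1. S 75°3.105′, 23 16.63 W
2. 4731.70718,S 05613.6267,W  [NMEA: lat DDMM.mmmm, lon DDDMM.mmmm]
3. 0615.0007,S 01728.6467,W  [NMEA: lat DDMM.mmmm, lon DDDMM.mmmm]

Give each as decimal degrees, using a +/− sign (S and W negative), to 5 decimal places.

1. -75.05175, -23.27717
2. -47.52845, -56.22711
3. -6.25001, -17.47745

Point 1:
  Lat: 3.105′ = 0.051750°; total 75.051750
  S → negative
  λ: 16.63′ = 0.277167°; total 23.277167
  hemisphere W, so the sign is −
Point 2:
  Lat: split at 2 digits → 47° and 31.70718′; 47 + 31.70718/60 = 47.528453
  S ⇒ negate
  Longitude: degrees = first 3 digits = 56, minutes = 13.6267; 56 + 13.6267/60 = 56.227112
  hemisphere W, so the sign is −
Point 3:
  Lat: split at 2 digits → 06° and 15.0007′; 6 + 15.0007/60 = 6.250012
  hemisphere S, so the sign is −
  λ: degrees = first 3 digits = 17, minutes = 28.6467; 17 + 28.6467/60 = 17.477445
  W ⇒ negate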